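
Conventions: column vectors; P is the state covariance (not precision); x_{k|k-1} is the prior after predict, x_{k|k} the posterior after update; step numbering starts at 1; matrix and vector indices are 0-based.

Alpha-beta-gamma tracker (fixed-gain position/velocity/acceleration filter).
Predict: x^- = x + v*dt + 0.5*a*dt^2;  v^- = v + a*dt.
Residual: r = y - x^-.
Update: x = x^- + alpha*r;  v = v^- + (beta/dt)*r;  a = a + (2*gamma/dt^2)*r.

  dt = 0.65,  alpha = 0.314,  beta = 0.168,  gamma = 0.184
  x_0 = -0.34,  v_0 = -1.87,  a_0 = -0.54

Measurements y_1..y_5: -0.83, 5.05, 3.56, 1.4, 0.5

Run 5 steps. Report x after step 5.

x_post = 8.6416

step 1: x_pred=-1.6696  r=0.8396  x^+=-1.4059  v^+=-2.0040  a^+=0.1913
step 2: x_pred=-2.6681  r=7.7181  x^+=-0.2446  v^+=0.1152  a^+=6.9138
step 3: x_pred=1.2908  r=2.2692  x^+=2.0033  v^+=5.1957  a^+=8.8903
step 4: x_pred=7.2586  r=-5.8586  x^+=5.4190  v^+=9.4602  a^+=3.7875
step 5: x_pred=12.3682  r=-11.8682  x^+=8.6416  v^+=8.8546  a^+=-6.5498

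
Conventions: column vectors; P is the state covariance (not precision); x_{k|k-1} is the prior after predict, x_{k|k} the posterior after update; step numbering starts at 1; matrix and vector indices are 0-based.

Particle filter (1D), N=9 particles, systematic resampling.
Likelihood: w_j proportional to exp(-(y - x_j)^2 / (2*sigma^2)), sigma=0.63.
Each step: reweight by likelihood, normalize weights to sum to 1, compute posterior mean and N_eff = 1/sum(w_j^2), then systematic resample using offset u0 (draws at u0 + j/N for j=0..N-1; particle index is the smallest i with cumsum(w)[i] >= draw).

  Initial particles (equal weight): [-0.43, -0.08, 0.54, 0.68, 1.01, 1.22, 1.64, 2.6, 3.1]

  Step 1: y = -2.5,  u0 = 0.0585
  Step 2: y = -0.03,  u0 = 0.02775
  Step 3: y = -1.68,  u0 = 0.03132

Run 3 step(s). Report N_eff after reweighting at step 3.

step 1: w=[0.8766, 0.1211, 0.0017, 0.0006, 0.0000, 0.0000, 0.0000, 0.0000, 0.0000]  mean=-0.3853  Neff=1.2769  idx=[0, 0, 0, 0, 0, 0, 0, 0, 1]
step 2: w=[0.1085, 0.1085, 0.1085, 0.1085, 0.1085, 0.1085, 0.1085, 0.1085, 0.1323]  mean=-0.3837  Neff=8.9594  idx=[0, 1, 2, 3, 4, 5, 6, 7, 8]
step 3: w=[0.1207, 0.1207, 0.1207, 0.1207, 0.1207, 0.1207, 0.1207, 0.1207, 0.0344]  mean=-0.4180  Neff=8.4934  idx=[0, 1, 2, 3, 3, 4, 5, 6, 7]

N_eff = 8.4934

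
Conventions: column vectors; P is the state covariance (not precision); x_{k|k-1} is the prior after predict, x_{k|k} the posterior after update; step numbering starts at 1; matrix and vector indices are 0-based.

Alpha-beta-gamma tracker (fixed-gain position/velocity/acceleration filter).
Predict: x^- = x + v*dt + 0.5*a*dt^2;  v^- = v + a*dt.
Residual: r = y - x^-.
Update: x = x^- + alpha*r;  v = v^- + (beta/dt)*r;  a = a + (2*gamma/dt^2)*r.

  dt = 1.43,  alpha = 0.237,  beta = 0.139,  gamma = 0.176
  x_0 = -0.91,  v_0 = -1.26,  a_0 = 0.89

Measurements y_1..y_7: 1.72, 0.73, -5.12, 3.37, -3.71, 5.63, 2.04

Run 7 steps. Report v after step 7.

step 1: x_pred=-1.8018  r=3.5218  x^+=-0.9671  v^+=0.3550  a^+=1.4962
step 2: x_pred=1.0704  r=-0.3404  x^+=0.9897  v^+=2.4616  a^+=1.4376
step 3: x_pred=5.9796  r=-11.0996  x^+=3.3490  v^+=3.4385  a^+=-0.4730
step 4: x_pred=7.7824  r=-4.4124  x^+=6.7367  v^+=2.3332  a^+=-1.2325
step 5: x_pred=8.8129  r=-12.5229  x^+=5.8450  v^+=-0.6466  a^+=-3.3882
step 6: x_pred=1.4561  r=4.1739  x^+=2.4453  v^+=-5.0860  a^+=-2.6697
step 7: x_pred=-7.5573  r=9.5973  x^+=-5.2827  v^+=-7.9708  a^+=-1.0177

v_post = -7.9708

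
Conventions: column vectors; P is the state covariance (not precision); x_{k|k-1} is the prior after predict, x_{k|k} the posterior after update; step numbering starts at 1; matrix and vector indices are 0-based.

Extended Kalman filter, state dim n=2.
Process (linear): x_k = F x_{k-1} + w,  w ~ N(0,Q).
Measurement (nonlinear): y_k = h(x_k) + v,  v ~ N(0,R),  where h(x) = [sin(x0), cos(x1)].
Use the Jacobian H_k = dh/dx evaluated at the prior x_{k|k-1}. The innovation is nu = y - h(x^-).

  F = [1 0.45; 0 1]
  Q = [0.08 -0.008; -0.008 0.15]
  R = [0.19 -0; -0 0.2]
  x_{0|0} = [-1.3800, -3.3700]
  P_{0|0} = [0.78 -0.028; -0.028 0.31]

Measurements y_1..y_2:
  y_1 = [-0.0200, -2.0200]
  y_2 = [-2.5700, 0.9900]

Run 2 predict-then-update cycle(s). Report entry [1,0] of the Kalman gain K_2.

K[1,0] = -0.2441

step 1: x^-=[-2.8965, -3.3700]  P^-=[0.8976 0.1035; 0.1035 0.4600]  H_jac=[-0.9701 0.0000; 0.0000 -0.2264]  S=[1.0347 0.0227; 0.0227 0.2236]  K=[-0.8411 -0.0193; -0.0870 -0.4570]  nu=[0.2226, -1.0460]  x^+=[-3.0636, -2.9114]  P^+=[0.1647 0.0170; 0.0170 0.4037]
step 2: x^-=[-4.3737, -2.9114]  P^-=[0.3418 0.1907; 0.1907 0.5537]  H_jac=[-0.3322 0.0000; 0.0000 0.2282]  S=[0.2277 -0.0145; -0.0145 0.2288]  K=[-0.4886 0.1593; -0.2441 0.5367]  nu=[-3.5132, 1.9636]  x^+=[-2.3445, -0.9998]  P^+=[0.2794 0.1396; 0.1396 0.4704]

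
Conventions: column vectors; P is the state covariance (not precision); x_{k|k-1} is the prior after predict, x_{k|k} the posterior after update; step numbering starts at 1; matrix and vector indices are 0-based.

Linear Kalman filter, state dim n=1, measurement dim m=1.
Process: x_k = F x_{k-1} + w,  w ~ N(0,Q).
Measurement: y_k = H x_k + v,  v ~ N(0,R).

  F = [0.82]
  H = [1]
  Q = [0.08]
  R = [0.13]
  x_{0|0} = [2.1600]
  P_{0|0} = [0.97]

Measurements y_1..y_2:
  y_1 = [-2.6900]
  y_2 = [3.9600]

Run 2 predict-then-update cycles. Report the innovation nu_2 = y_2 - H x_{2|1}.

step 1: x^-=[1.7712]  P^-=[0.7322]  S=[0.8622]  K=[0.8492]  nu=[-4.4612]  x^+=[-2.0174]  P^+=[0.1104]
step 2: x^-=[-1.6542]  P^-=[0.1542]  S=[0.2842]  K=[0.5426]  nu=[5.6142]  x^+=[1.3922]  P^+=[0.0705]

innov = [5.6142]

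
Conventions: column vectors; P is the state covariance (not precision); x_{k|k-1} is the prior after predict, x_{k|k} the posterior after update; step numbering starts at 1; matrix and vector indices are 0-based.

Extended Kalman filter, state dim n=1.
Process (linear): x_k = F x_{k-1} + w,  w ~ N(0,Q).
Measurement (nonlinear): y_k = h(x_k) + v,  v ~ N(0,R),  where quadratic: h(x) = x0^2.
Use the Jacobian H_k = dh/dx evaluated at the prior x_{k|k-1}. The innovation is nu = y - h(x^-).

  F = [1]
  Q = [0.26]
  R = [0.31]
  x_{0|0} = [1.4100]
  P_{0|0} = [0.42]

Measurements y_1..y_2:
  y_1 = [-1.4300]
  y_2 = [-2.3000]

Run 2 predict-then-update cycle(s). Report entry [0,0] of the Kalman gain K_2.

K[0,0] = 0.3988

step 1: x^-=[1.4100]  P^-=[0.6800]  H_jac=[2.8200]  S=[5.7176]  K=[0.3354]  nu=[-3.4181]  x^+=[0.2636]  P^+=[0.0369]
step 2: x^-=[0.2636]  P^-=[0.2969]  H_jac=[0.5273]  S=[0.3925]  K=[0.3988]  nu=[-2.3695]  x^+=[-0.6812]  P^+=[0.2345]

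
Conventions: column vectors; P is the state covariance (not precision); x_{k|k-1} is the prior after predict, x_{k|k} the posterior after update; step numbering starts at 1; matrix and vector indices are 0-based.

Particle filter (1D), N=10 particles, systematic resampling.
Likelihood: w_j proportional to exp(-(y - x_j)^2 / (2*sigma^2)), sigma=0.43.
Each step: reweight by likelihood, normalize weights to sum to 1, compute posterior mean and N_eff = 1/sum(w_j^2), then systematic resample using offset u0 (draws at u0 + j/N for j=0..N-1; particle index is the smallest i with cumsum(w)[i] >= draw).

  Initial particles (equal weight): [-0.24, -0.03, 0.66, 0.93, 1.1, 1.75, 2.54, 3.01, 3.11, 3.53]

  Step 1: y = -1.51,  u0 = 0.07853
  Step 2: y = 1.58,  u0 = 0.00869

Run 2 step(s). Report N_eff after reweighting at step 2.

step 1: w=[0.8264, 0.1734, 0.0002, 0.0000, 0.0000, 0.0000, 0.0000, 0.0000, 0.0000, 0.0000]  mean=-0.2034  Neff=1.4024  idx=[0, 0, 0, 0, 0, 0, 0, 0, 1, 1]
step 2: w=[0.0454, 0.0454, 0.0454, 0.0454, 0.0454, 0.0454, 0.0454, 0.0454, 0.3184, 0.3184]  mean=-0.1063  Neff=4.5610  idx=[0, 2, 4, 6, 8, 8, 8, 9, 9, 9]

N_eff = 4.5610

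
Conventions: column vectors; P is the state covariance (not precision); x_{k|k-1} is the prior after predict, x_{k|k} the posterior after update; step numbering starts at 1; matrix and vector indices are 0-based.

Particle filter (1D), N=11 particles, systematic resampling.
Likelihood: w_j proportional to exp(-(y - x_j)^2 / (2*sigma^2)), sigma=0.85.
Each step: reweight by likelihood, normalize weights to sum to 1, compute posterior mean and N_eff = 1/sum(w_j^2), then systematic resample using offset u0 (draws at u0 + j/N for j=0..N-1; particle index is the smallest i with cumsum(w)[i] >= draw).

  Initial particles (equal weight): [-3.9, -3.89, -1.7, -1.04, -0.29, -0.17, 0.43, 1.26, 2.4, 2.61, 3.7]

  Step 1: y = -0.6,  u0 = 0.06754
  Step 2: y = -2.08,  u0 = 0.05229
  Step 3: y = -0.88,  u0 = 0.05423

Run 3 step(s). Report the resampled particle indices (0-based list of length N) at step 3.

step 1: w=[0.0001, 0.0002, 0.1170, 0.2365, 0.2530, 0.2379, 0.1298, 0.0247, 0.0005, 0.0002, 0.0000]  mean=-0.4712  Neff=4.8142  idx=[2, 3, 3, 3, 4, 4, 5, 5, 5, 6, 7]
step 2: w=[0.3237, 0.1692, 0.1692, 0.1692, 0.0390, 0.0390, 0.0286, 0.0286, 0.0286, 0.0046, 0.0002]  mean=-1.1134  Neff=5.0961  idx=[0, 0, 0, 1, 1, 2, 2, 3, 3, 5, 7]
step 3: w=[0.0677, 0.0677, 0.0677, 0.1060, 0.1060, 0.1060, 0.1060, 0.1060, 0.1060, 0.0848, 0.0761]  mean=-1.0443  Neff=10.6225  idx=[0, 2, 3, 4, 5, 5, 6, 7, 8, 9, 10]

resampled_idx = [0, 2, 3, 4, 5, 5, 6, 7, 8, 9, 10]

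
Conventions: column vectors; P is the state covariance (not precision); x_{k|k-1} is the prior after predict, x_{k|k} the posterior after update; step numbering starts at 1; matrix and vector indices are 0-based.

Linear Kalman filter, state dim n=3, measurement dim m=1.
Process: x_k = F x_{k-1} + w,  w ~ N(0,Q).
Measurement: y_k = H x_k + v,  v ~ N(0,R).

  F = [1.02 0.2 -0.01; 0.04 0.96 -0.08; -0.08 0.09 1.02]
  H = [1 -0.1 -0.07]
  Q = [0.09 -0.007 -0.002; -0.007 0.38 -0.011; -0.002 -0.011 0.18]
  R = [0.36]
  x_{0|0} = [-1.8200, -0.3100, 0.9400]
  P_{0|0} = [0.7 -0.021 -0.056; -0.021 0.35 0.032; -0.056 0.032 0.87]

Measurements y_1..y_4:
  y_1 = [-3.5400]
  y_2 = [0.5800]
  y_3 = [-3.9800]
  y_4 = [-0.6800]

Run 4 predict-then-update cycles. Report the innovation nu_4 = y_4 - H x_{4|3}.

innov = [2.2203]

step 1: x^-=[-1.9278, -0.4456, 1.0765]  P^-=[0.8248 0.0725 -0.1151; 0.0725 0.7031 -0.0240; -0.1151 -0.0240 1.1078]  S=[1.1986]  K=[0.6888; 0.0032; -0.1587]  nu=[-1.5814]  x^+=[-3.0171, -0.4507, 1.3275]  P^+=[0.2561 0.0698 0.0160; 0.0698 0.7031 -0.0234; 0.0160 -0.0234 1.0776]
step 2: x^-=[-3.1809, -0.6596, 1.5549]  P^-=[0.4129 0.2075 -0.0041; 0.2075 1.0441 -0.0661; -0.0041 -0.0661 1.3006]  S=[0.7479]  K=[0.5248; 0.1441; -0.1183]  nu=[3.8038]  x^+=[-1.1848, -0.1116, 1.1047]  P^+=[0.2070 0.1510 0.0424; 0.1510 1.0286 -0.0533; 0.0424 -0.0533 1.2901]
step 3: x^-=[-1.2419, -0.2429, 1.2115]  P^-=[0.4076 0.3469 0.0312; 0.3469 1.3560 -0.0890; 0.0312 -0.0890 1.5130]  S=[0.7135]  K=[0.5195; 0.3049; -0.0922]  nu=[-2.6776]  x^+=[-2.6329, -1.0592, 1.4585]  P^+=[0.2150 0.2339 0.0654; 0.2339 1.2897 -0.0689; 0.0654 -0.0689 1.5069]
step 4: x^-=[-2.9120, -1.2388, 1.6030]  P^-=[0.4598 0.4779 0.0601; 0.4779 1.6067 -0.1042; 0.0601 -0.1042 1.7329]  S=[0.7389]  K=[0.5519; 0.4392; -0.0687]  nu=[2.2203]  x^+=[-1.6866, -0.2636, 1.4505]  P^+=[0.2347 0.2988 0.0881; 0.2988 1.4642 -0.0819; 0.0881 -0.0819 1.7294]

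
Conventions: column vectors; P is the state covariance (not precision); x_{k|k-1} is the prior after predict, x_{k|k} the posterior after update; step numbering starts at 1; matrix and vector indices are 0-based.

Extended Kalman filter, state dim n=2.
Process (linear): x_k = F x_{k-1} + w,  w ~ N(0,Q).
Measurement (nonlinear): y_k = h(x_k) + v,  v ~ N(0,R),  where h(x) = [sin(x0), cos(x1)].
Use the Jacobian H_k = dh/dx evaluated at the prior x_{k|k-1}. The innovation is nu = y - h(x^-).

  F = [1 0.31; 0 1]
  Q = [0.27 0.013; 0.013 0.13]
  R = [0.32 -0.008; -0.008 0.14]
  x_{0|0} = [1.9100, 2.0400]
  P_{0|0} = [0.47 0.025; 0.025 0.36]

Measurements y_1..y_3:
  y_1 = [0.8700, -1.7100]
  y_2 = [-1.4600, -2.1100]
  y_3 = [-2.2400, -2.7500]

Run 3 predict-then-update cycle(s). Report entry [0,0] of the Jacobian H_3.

H_jac[0,0] = 0.5262

step 1: x^-=[2.5424, 2.0400]  P^-=[0.7901 0.1496; 0.1496 0.4900]  H_jac=[-0.8258 0.0000; 0.0000 -0.8919]  S=[0.8588 0.1022; 0.1022 0.5298]  K=[-0.7469 -0.1078; -0.0468 -0.8159]  nu=[0.3060, -1.2578]  x^+=[2.4494, 3.0519]  P^+=[0.2884 0.0102; 0.0102 0.1276]
step 2: x^-=[3.3955, 3.0519]  P^-=[0.5770 0.0628; 0.0628 0.2576]  H_jac=[-0.9679 0.0000; 0.0000 -0.0895]  S=[0.8606 -0.0026; -0.0026 0.1421]  K=[-0.6491 -0.0513; -0.0711 -0.1637]  nu=[-1.2088, -1.1140]  x^+=[4.2373, 3.3202]  P^+=[0.2142 0.0222; 0.0222 0.2495]
step 3: x^-=[5.2665, 3.3202]  P^-=[0.5219 0.1125; 0.1125 0.3795]  H_jac=[0.5262 0.0000; 0.0000 0.1777]  S=[0.4645 0.0025; 0.0025 0.1520]  K=[0.5906 0.1217; 0.1251 0.4417]  nu=[-1.3897, -1.7659]  x^+=[4.2309, 2.3665]  P^+=[0.3573 0.0693; 0.0693 0.3424]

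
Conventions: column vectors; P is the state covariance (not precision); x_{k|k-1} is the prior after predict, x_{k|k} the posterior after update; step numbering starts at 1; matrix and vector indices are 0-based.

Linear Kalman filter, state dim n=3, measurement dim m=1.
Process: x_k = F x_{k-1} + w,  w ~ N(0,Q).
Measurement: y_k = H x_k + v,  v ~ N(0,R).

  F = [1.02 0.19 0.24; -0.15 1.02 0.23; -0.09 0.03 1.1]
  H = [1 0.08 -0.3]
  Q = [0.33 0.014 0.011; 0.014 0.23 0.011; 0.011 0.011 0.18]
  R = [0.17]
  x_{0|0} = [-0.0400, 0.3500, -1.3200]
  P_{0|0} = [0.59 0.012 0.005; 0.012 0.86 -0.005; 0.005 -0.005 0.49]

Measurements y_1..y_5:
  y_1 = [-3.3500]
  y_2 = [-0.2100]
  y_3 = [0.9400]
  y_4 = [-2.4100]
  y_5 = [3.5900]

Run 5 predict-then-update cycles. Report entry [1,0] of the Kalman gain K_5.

step 1: x^-=[-0.2911, 0.0594, -1.4379]  P^-=[1.0097 0.1291 0.0957; 0.1291 1.1576 0.1615; 0.0957 0.1615 0.7771]  S=[1.2126]  K=[0.8176; 0.1429; -0.1027]  nu=[-3.4950]  x^+=[-3.1485, -0.4401, -1.0790]  P^+=[0.1992 -0.0125 0.1975; -0.0125 1.1328 0.1793; 0.1975 0.1793 0.7643]
step 2: x^-=[-3.5541, -0.2248, -0.9167]  P^-=[0.7304 0.3235 0.4568; 0.3235 1.5278 0.4087; 0.4568 0.4087 1.0802]  S=[0.7654]  K=[0.8090; 0.4222; 0.2162]  nu=[3.0870]  x^+=[-1.0567, 1.0785, -0.2494]  P^+=[0.2295 0.0621 0.3230; 0.0621 1.3914 0.3388; 0.3230 0.3388 1.0444]
step 3: x^-=[-0.9328, 1.2012, -0.1468]  P^-=[0.8922 0.5309 0.7031; 0.5309 1.8557 0.6375; 0.7031 0.6375 1.4050]  S=[0.8330]  K=[0.8688; 0.5860; 0.3993]  nu=[1.7326]  x^+=[0.5726, 2.2165, 0.5450]  P^+=[0.2634 0.1068 0.4141; 0.1068 1.5697 0.4425; 0.4141 0.4425 1.2722]
step 4: x^-=[1.1360, 2.3003, 0.6144]  P^-=[1.0185 0.6661 0.8844; 0.6661 2.0827 0.7969; 0.8844 0.7969 1.6695]  S=[0.8897]  K=[0.9064; 0.6673; 0.5028]  nu=[-3.5457]  x^+=[-2.0778, -0.0656, -1.1682]  P^+=[0.2875 0.1280 0.4790; 0.1280 1.6865 0.4984; 0.4790 0.4984 1.4446]
step 5: x^-=[-2.4122, -0.0239, -1.1000]  P^-=[1.1028 0.7450 1.0121; 0.7450 2.2292 0.8933; 1.0121 0.8933 1.8692]  S=[0.9244]  K=[0.9291; 0.7090; 0.5656]  nu=[5.6741]  x^+=[2.8594, 3.9991, 2.1094]  P^+=[0.3050 0.1361 0.5264; 0.1361 1.7645 0.5226; 0.5264 0.5226 1.5734]

K[1,0] = 0.7090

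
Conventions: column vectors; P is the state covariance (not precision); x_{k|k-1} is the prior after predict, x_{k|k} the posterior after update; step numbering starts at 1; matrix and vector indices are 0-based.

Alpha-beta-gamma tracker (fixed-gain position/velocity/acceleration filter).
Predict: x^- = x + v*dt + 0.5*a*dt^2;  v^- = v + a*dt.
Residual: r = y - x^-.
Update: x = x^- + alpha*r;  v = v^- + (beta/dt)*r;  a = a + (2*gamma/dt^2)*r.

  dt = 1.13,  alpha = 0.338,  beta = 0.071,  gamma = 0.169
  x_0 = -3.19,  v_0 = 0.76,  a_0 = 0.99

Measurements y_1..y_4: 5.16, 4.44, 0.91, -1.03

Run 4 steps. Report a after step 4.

a_post = -5.2604

step 1: x_pred=-1.6991  r=6.8591  x^+=0.6193  v^+=2.3097  a^+=2.8056
step 2: x_pred=5.0204  r=-0.5804  x^+=4.8243  v^+=5.4436  a^+=2.6520
step 3: x_pred=12.6687  r=-11.7587  x^+=8.6942  v^+=7.7015  a^+=-0.4606
step 4: x_pred=17.1029  r=-18.1329  x^+=10.9740  v^+=6.0417  a^+=-5.2604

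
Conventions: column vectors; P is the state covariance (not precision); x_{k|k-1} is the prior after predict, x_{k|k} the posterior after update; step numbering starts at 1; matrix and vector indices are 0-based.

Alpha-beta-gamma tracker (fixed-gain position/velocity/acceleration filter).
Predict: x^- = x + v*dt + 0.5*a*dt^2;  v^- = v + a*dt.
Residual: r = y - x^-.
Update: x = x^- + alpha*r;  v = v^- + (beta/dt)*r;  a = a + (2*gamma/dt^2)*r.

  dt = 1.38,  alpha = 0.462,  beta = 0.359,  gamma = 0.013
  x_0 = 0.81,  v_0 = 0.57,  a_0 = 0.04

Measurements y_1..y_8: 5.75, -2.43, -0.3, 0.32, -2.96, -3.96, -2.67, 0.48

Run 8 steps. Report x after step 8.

step 1: x_pred=1.6347  r=4.1153  x^+=3.5360  v^+=1.6958  a^+=0.0962
step 2: x_pred=5.9677  r=-8.3977  x^+=2.0880  v^+=-0.3561  a^+=-0.0185
step 3: x_pred=1.5790  r=-1.8790  x^+=0.7109  v^+=-0.8704  a^+=-0.0441
step 4: x_pred=-0.5323  r=0.8523  x^+=-0.1385  v^+=-0.7096  a^+=-0.0325
step 5: x_pred=-1.1487  r=-1.8113  x^+=-1.9855  v^+=-1.2256  a^+=-0.0572
step 6: x_pred=-3.7313  r=-0.2287  x^+=-3.8370  v^+=-1.3640  a^+=-0.0603
step 7: x_pred=-5.7768  r=3.1068  x^+=-4.3415  v^+=-0.6391  a^+=-0.0179
step 8: x_pred=-5.2405  r=5.7205  x^+=-2.5976  v^+=0.8243  a^+=0.0602

x_post = -2.5976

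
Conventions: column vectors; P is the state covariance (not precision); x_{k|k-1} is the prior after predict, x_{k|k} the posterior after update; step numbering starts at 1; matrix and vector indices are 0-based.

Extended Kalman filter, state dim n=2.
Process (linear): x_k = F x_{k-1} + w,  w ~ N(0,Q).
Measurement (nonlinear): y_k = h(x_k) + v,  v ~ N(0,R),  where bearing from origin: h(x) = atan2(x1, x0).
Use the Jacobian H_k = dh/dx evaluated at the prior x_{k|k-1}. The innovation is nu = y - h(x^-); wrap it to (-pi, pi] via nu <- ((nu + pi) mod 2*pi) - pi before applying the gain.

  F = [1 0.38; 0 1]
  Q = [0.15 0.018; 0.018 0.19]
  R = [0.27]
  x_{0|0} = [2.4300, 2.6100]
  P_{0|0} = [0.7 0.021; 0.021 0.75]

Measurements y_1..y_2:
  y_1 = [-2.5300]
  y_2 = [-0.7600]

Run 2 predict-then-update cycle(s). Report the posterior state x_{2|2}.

x_post = [4.6036, 3.6435]

step 1: x^-=[3.4218, 2.6100]  P^-=[0.9743 0.3240; 0.3240 0.9400]  H_jac=[-0.1409 0.1848]  S=[0.3046]  K=[-0.2542; 0.4203]  nu=[3.1016]  x^+=[2.6332, 3.9136]  P^+=[0.9546 0.3565; 0.3565 0.8862]
step 2: x^-=[4.1204, 3.9136]  P^-=[1.5035 0.7113; 0.7113 1.0762]  H_jac=[-0.1212 0.1276]  S=[0.2876]  K=[-0.3180; 0.1777]  nu=[-1.5197]  x^+=[4.6036, 3.6435]  P^+=[1.4744 0.7276; 0.7276 1.0671]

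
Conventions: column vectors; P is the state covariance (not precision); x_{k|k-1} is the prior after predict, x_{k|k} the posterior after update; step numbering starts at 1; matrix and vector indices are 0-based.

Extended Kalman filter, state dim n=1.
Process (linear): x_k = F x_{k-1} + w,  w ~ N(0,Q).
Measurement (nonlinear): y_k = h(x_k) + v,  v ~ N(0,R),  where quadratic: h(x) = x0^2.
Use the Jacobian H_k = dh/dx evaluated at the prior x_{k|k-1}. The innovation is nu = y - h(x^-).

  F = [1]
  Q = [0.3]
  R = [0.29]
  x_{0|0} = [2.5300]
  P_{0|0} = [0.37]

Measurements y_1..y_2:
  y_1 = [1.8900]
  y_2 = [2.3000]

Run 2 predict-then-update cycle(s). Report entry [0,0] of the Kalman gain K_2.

step 1: x^-=[2.5300]  P^-=[0.6700]  H_jac=[5.0600]  S=[17.4444]  K=[0.1943]  nu=[-4.5109]  x^+=[1.6533]  P^+=[0.0111]
step 2: x^-=[1.6533]  P^-=[0.3111]  H_jac=[3.3067]  S=[3.6920]  K=[0.2787]  nu=[-0.4335]  x^+=[1.5325]  P^+=[0.0244]

K[0,0] = 0.2787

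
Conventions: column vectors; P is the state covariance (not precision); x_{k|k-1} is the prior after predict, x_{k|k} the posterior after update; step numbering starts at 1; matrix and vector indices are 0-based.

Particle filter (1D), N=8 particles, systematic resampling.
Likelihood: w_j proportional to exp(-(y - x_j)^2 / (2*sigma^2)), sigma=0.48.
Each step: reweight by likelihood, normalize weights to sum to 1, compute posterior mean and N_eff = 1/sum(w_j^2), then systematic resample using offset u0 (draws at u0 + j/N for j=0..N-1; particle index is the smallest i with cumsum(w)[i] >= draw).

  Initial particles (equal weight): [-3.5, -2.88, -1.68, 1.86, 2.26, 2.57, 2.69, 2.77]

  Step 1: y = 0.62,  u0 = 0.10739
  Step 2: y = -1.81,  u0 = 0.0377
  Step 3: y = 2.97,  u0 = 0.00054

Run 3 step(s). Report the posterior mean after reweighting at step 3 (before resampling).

step 1: w=[0.0000, 0.0000, 0.0003, 0.9145, 0.0751, 0.0067, 0.0024, 0.0011]  mean=1.8968  Neff=1.1877  idx=[3, 3, 3, 3, 3, 3, 3, 4]
step 2: w=[0.1428, 0.1428, 0.1428, 0.1428, 0.1428, 0.1428, 0.1428, 0.0002]  mean=1.8601  Neff=7.0024  idx=[0, 1, 2, 2, 3, 4, 5, 6]
step 3: w=[0.1250, 0.1250, 0.1250, 0.1250, 0.1250, 0.1250, 0.1250, 0.1250]  mean=1.8600  Neff=8.0000  idx=[0, 1, 2, 3, 4, 5, 6, 7]

post_mean = 1.8600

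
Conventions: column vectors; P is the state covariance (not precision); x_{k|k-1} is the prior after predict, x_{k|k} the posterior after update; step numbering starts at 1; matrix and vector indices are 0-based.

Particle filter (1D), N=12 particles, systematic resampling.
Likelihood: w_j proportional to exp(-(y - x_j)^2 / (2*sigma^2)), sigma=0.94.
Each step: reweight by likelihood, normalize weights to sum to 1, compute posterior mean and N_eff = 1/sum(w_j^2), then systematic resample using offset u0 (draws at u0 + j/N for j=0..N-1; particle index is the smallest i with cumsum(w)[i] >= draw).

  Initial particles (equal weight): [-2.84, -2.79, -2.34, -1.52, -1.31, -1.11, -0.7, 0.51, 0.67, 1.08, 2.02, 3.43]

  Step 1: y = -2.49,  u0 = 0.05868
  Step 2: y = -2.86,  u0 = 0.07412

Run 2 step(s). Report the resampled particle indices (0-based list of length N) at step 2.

step 1: w=[0.2108, 0.2147, 0.2230, 0.1326, 0.1027, 0.0769, 0.0369, 0.0014, 0.0008, 0.0002, 0.0000, 0.0000]  mean=-2.1655  Neff=5.6918  idx=[0, 0, 1, 1, 1, 2, 2, 2, 3, 4, 5, 6]
step 2: w=[0.1186, 0.1186, 0.1183, 0.1183, 0.1183, 0.1018, 0.1018, 0.1018, 0.0429, 0.0305, 0.0210, 0.0085]  mean=-2.5120  Neff=9.5768  idx=[0, 1, 2, 2, 3, 4, 4, 5, 6, 7, 8, 10]

resampled_idx = [0, 1, 2, 2, 3, 4, 4, 5, 6, 7, 8, 10]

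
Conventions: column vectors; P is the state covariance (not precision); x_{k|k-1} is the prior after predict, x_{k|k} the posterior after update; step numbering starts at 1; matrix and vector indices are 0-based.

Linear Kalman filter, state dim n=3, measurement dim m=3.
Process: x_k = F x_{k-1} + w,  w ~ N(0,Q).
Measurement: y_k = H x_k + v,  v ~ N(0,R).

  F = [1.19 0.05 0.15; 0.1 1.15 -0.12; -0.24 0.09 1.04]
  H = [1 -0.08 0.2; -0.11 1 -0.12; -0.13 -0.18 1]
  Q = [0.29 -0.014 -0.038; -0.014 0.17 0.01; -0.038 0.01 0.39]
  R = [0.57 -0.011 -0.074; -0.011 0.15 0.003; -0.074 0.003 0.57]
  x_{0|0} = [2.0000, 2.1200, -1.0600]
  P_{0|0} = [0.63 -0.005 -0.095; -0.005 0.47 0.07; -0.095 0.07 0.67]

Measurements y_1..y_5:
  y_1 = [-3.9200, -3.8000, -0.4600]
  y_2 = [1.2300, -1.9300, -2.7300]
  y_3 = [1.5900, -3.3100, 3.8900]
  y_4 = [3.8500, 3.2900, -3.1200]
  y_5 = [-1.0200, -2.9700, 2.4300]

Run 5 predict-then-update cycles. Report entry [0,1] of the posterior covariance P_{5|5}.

step 1: x^-=[2.3270, 2.7652, -1.3916]  P^-=[1.1649 0.0929 -0.2213; 0.0929 0.7893 0.0316; -0.2213 0.0316 1.2155]  S=[1.6842 -0.0997 -0.2060; -0.0997 0.9371 -0.2253; -0.2060 -0.2253 1.8813]  K=[0.6464 0.0275 -0.1330; 0.0770 0.8463 0.0447; 0.0990 0.0777 0.6785]  nu=[-5.7475, -6.4762, 1.7318]  x^+=[-1.7963, -3.0808, -1.2891]  P^+=[0.3938 0.0319 -0.0666; 0.0319 0.1359 0.0509; -0.0666 0.0509 0.3802]
step 2: x^-=[-2.4850, -3.5679, -1.1868]  P^-=[0.8374 0.0947 -0.1642; 0.0947 0.3540 0.0101; -0.1642 0.0101 0.8664]  S=[1.3632 -0.0313 -0.1817; -0.0313 0.4990 -0.1373; -0.1817 -0.1373 1.5055]  K=[0.5698 0.0474 -0.1196; 0.0700 0.6983 0.0283; 0.0865 0.0188 0.6006]  nu=[3.6670, 1.2221, -2.5085]  x^+=[-0.0375, -2.5291, -2.3531]  P^+=[0.3475 0.0316 -0.0593; 0.0316 0.1120 0.0373; -0.0593 0.0373 0.3350]
step 3: x^-=[-0.5241, -2.6298, -2.6658]  P^-=[0.7731 0.0850 -0.1503; 0.0850 0.3248 -0.0006; -0.1503 -0.0006 0.8085]  S=[1.3038 -0.0345 -0.1689; -0.0345 0.4733 -0.1372; -0.1689 -0.1372 1.4454]  K=[0.5509 0.0446 -0.1155; 0.0662 0.6784 0.0236; 0.0844 0.0039 0.5832]  nu=[2.4369, -1.0578, 6.0143]  x^+=[0.0764, -3.0441, 1.0433]  P^+=[0.3360 0.0304 -0.0573; 0.0304 0.1085 0.0341; -0.0573 0.0341 0.3249]
step 4: x^-=[0.0952, -3.6183, 0.7928]  P^-=[0.7570 0.0811 -0.1466; 0.0811 0.3205 -0.0027; -0.1466 -0.0027 0.7953]  S=[1.2893 -0.0370 -0.1649; -0.0370 0.4701 -0.1372; -0.1649 -0.1372 1.4314]  K=[0.5459 0.0423 -0.1144; 0.0648 0.6753 0.0226; 0.0840 0.0011 0.5791]  nu=[3.3068, 7.0139, -4.5517]  x^+=[2.7178, 1.2293, -1.5576]  P^+=[0.3329 0.0298 -0.0568; 0.0298 0.1079 0.0334; -0.0568 0.0334 0.3225]
step 5: x^-=[3.0620, 1.8724, -2.1615]  P^-=[0.7527 0.0798 -0.1456; 0.0798 0.3197 -0.0030; -0.1456 -0.0030 0.7922]  S=[1.2856 -0.0379 -0.1638; -0.0379 0.4695 -0.1369; -0.1638 -0.1369 1.4279]  K=[0.5446 0.0414 -0.1141; 0.0644 0.6747 0.0225; 0.0839 0.0007 0.5781]  nu=[-3.4999, -4.7650, 5.3266]  x^+=[0.3509, -1.4484, 0.6210]  P^+=[0.3321 0.0296 -0.0567; 0.0296 0.1078 0.0333; -0.0567 0.0333 0.3219]

P_post[0,1] = 0.0296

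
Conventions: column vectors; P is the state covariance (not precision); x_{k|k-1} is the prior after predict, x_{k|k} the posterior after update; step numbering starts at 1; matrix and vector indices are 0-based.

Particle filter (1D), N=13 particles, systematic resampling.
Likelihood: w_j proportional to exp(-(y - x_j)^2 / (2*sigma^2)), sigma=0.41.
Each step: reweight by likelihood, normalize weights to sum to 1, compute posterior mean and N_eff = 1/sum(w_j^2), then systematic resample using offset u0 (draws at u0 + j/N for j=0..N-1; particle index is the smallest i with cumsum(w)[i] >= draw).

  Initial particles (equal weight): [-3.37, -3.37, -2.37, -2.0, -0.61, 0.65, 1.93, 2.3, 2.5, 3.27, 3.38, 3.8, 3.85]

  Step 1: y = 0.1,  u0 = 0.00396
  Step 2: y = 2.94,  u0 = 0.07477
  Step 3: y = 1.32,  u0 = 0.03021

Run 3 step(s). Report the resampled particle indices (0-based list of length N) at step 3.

resampled_idx = [0, 1, 2, 3, 4, 5, 6, 7, 8, 9, 10, 11, 12]

step 1: w=[0.0000, 0.0000, 0.0000, 0.0000, 0.3544, 0.6455, 0.0001, 0.0000, 0.0000, 0.0000, 0.0000, 0.0000, 0.0000]  mean=0.2035  Neff=1.8440  idx=[4, 4, 4, 4, 4, 5, 5, 5, 5, 5, 5, 5, 5]
step 2: w=[0.0000, 0.0000, 0.0000, 0.0000, 0.0000, 0.1250, 0.1250, 0.1250, 0.1250, 0.1250, 0.1250, 0.1250, 0.1250]  mean=0.6500  Neff=8.0000  idx=[5, 6, 6, 7, 8, 8, 9, 9, 10, 11, 11, 12, 12]
step 3: w=[0.0769, 0.0769, 0.0769, 0.0769, 0.0769, 0.0769, 0.0769, 0.0769, 0.0769, 0.0769, 0.0769, 0.0769, 0.0769]  mean=0.6500  Neff=13.0000  idx=[0, 1, 2, 3, 4, 5, 6, 7, 8, 9, 10, 11, 12]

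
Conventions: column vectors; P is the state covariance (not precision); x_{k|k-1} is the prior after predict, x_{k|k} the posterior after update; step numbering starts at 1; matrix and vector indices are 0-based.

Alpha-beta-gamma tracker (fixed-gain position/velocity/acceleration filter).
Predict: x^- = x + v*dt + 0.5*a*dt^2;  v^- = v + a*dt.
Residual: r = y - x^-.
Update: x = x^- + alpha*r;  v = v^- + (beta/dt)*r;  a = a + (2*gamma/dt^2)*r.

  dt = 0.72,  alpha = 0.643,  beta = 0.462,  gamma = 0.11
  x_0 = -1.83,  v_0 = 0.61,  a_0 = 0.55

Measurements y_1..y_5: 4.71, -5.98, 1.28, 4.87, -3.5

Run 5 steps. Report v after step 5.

step 1: x_pred=-1.2482  r=5.9582  x^+=2.5829  v^+=4.8292  a^+=3.0786
step 2: x_pred=6.8579  r=-12.8379  x^+=-1.3969  v^+=-1.1919  a^+=-2.3696
step 3: x_pred=-2.8692  r=4.1492  x^+=-0.2013  v^+=-0.2356  a^+=-0.6088
step 4: x_pred=-0.5287  r=5.3987  x^+=2.9427  v^+=2.7903  a^+=1.6824
step 5: x_pred=5.3877  r=-8.8877  x^+=-0.3271  v^+=-1.7014  a^+=-2.0894

v_post = -1.7014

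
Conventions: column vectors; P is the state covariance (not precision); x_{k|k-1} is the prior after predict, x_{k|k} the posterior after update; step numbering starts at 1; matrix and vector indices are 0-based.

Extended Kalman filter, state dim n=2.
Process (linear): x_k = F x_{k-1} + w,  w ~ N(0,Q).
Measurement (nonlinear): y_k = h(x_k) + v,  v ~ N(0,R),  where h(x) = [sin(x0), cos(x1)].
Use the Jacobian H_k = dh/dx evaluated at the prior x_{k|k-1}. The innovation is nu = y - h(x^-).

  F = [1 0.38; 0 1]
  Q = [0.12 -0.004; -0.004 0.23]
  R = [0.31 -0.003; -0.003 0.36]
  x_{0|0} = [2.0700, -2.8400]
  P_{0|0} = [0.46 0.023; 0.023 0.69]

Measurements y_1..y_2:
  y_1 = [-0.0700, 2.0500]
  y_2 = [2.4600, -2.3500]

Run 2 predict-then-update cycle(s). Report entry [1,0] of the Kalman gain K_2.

K[1,0] = 0.1317

step 1: x^-=[0.9908, -2.8400]  P^-=[0.6971 0.2812; 0.2812 0.9200]  H_jac=[0.5480 0.0000; 0.0000 0.2970]  S=[0.5194 0.0428; 0.0428 0.4412]  K=[0.7258 0.1190; 0.2477 0.5954]  nu=[-0.9065, 3.0049]  x^+=[0.6904, -1.2754]  P^+=[0.4099 0.1368; 0.1368 0.7191]
step 2: x^-=[0.2057, -1.2754]  P^-=[0.7377 0.4061; 0.4061 0.9491]  H_jac=[0.9789 0.0000; 0.0000 0.9567]  S=[1.0170 0.3773; 0.3773 1.2287]  K=[0.6691 0.1107; 0.1317 0.6986]  nu=[2.2557, -2.6412]  x^+=[1.4224, -2.8232]  P^+=[0.2115 0.0396; 0.0396 0.2625]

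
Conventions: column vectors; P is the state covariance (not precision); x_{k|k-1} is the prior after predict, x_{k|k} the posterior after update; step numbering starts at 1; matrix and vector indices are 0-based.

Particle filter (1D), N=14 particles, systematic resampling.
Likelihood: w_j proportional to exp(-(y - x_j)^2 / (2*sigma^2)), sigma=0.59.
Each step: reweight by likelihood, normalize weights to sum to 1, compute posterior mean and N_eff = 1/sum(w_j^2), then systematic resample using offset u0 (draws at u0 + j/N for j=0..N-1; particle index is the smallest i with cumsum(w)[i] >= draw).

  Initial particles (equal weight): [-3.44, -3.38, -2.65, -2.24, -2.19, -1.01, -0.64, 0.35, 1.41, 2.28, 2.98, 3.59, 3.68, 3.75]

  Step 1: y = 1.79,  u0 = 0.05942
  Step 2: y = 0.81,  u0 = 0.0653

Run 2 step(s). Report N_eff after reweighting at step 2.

step 1: w=[0.0000, 0.0000, 0.0000, 0.0000, 0.0000, 0.0000, 0.0001, 0.0295, 0.4718, 0.4112, 0.0759, 0.0055, 0.0034, 0.0023]  mean=1.8807  Neff=2.5097  idx=[8, 8, 8, 8, 8, 8, 8, 9, 9, 9, 9, 9, 10, 10]
step 2: w=[0.1355, 0.1355, 0.1355, 0.1355, 0.1355, 0.1355, 0.1355, 0.0102, 0.0102, 0.0102, 0.0102, 0.0102, 0.0003, 0.0003]  mean=1.4552  Neff=7.7497  idx=[0, 1, 1, 2, 2, 3, 3, 4, 4, 5, 5, 6, 6, 11]

N_eff = 7.7497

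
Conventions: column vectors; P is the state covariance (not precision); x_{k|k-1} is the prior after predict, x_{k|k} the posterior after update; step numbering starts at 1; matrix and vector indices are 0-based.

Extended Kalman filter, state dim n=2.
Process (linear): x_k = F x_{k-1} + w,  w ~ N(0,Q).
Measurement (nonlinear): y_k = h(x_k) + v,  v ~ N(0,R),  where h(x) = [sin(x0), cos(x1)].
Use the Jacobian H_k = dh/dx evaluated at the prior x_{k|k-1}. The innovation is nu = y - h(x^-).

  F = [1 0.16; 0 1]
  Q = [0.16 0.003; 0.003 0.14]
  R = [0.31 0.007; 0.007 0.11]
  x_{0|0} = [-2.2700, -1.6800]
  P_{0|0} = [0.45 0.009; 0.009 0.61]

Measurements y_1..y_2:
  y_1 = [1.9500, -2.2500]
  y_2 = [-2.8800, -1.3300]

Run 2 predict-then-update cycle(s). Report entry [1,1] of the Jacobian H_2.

step 1: x^-=[-2.5388, -1.6800]  P^-=[0.6285 0.1096; 0.1096 0.7500]  H_jac=[-0.8238 0.0000; 0.0000 0.9940]  S=[0.7365 -0.0827; -0.0827 0.8511]  K=[-0.6962 0.0603; -0.0244 0.8736]  nu=[2.5169, -2.1410]  x^+=[-4.4202, -3.6119]  P^+=[0.2615 0.0018; 0.0018 0.0965]
step 2: x^-=[-4.9981, -3.6119]  P^-=[0.4245 0.0202; 0.0202 0.2365]  H_jac=[0.2819 0.0000; 0.0000 -0.4531]  S=[0.3437 0.0044; 0.0044 0.1586]  K=[0.3490 -0.0675; 0.0253 -0.6766]  nu=[-3.8394, -0.4386]  x^+=[-6.3085, -3.4122]  P^+=[0.3821 0.0110; 0.0110 0.1638]

H_jac[1,1] = -0.4531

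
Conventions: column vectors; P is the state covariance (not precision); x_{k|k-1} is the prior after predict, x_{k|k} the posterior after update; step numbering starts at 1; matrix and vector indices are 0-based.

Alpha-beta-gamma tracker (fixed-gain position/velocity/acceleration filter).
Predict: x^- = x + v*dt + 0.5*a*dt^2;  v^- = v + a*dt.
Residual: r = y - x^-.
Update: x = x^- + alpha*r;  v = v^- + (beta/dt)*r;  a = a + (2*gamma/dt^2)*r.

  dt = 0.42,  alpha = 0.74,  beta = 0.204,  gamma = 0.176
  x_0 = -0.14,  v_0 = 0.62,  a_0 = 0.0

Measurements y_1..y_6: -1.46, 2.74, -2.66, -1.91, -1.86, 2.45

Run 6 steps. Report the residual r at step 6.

step 1: x_pred=0.1204  r=-1.5804  x^+=-1.0491  v^+=-0.1476  a^+=-3.1536
step 2: x_pred=-1.3892  r=4.1292  x^+=1.6664  v^+=0.5335  a^+=5.0861
step 3: x_pred=2.3391  r=-4.9991  x^+=-1.3602  v^+=0.2416  a^+=-4.8893
step 4: x_pred=-1.6900  r=-0.2200  x^+=-1.8528  v^+=-1.9188  a^+=-5.3282
step 5: x_pred=-3.1287  r=1.2687  x^+=-2.1899  v^+=-3.5405  a^+=-2.7967
step 6: x_pred=-3.9235  r=6.3735  x^+=0.7929  v^+=-1.6194  a^+=9.9214

resid = 6.3735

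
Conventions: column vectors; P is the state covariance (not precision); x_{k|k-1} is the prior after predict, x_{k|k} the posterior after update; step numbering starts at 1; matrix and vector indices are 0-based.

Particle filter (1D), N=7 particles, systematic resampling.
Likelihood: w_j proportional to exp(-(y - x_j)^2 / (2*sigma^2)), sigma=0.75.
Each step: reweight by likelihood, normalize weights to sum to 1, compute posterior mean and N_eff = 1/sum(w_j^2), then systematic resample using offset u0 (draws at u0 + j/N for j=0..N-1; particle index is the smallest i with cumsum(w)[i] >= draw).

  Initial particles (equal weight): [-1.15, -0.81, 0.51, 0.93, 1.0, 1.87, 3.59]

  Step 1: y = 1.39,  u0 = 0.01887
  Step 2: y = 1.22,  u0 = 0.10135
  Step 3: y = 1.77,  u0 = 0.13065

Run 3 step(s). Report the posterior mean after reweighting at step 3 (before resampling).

step 1: w=[0.0011, 0.0044, 0.1647, 0.2717, 0.2864, 0.2672, 0.0044]  mean=1.1339  Neff=3.9303  idx=[2, 2, 3, 4, 4, 5, 5]
step 2: w=[0.1163, 0.1163, 0.1689, 0.1743, 0.1743, 0.1250, 0.1250]  mean=1.0918  Neff=6.7766  idx=[0, 2, 2, 3, 4, 5, 6]
step 3: w=[0.0545, 0.1193, 0.1193, 0.1319, 0.1319, 0.2215, 0.2215]  mean=1.3420  Neff=6.0837  idx=[1, 2, 3, 5, 5, 6, 6]

post_mean = 1.3420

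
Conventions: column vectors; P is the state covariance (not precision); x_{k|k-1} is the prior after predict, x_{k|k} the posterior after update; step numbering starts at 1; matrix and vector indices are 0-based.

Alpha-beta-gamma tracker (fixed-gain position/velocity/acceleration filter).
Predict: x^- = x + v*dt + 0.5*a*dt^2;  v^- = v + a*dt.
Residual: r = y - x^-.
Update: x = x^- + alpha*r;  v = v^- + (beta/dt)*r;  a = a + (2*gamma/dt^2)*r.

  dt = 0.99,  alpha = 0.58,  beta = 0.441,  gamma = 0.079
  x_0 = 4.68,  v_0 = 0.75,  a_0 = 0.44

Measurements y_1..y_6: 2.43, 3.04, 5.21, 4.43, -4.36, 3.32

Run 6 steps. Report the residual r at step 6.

step 1: x_pred=5.6381  r=-3.2081  x^+=3.7774  v^+=-0.2435  a^+=-0.0772
step 2: x_pred=3.4986  r=-0.4586  x^+=3.2326  v^+=-0.5241  a^+=-0.1511
step 3: x_pred=2.6396  r=2.5704  x^+=4.1305  v^+=0.4712  a^+=0.2633
step 4: x_pred=4.7260  r=-0.2960  x^+=4.5543  v^+=0.6000  a^+=0.2155
step 5: x_pred=5.2540  r=-9.6140  x^+=-0.3221  v^+=-3.4692  a^+=-1.3343
step 6: x_pred=-4.4105  r=7.7305  x^+=0.0732  v^+=-1.3466  a^+=-0.0881

resid = 7.7305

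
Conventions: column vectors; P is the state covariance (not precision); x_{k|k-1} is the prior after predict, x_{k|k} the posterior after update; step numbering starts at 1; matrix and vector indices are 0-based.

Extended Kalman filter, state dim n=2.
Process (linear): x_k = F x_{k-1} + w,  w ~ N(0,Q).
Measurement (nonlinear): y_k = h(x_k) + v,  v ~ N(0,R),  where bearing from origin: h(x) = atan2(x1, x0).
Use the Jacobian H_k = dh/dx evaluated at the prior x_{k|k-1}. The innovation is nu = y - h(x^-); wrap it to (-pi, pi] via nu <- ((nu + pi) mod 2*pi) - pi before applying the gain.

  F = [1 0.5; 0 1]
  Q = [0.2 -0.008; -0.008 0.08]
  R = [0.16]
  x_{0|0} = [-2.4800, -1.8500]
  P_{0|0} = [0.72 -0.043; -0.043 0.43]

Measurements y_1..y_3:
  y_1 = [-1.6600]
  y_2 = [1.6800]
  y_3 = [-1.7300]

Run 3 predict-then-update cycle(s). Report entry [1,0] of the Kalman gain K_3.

step 1: x^-=[-3.4050, -1.8500]  P^-=[0.9845 0.1640; 0.1640 0.5100]  H_jac=[0.1232 -0.2268]  S=[0.1920]  K=[0.4380; -0.4971]  nu=[0.9839]  x^+=[-2.9740, -2.3391]  P^+=[0.9477 0.2058; 0.2058 0.4626]
step 2: x^-=[-4.1436, -2.3391]  P^-=[1.4691 0.4291; 0.4291 0.5426]  H_jac=[0.1033 -0.1830]  S=[0.1776]  K=[0.4124; -0.3095]  nu=[-1.9755]  x^+=[-4.9582, -1.7277]  P^+=[1.4389 0.4518; 0.4518 0.5256]
step 3: x^-=[-5.8221, -1.7277]  P^-=[2.2220 0.7065; 0.7065 0.6056]  H_jac=[0.0468 -0.1579]  S=[0.1695]  K=[-0.0439; -0.3687]  nu=[1.1231]  x^+=[-5.8714, -2.1418]  P^+=[2.2217 0.7038; 0.7038 0.5825]

K[1,0] = -0.3687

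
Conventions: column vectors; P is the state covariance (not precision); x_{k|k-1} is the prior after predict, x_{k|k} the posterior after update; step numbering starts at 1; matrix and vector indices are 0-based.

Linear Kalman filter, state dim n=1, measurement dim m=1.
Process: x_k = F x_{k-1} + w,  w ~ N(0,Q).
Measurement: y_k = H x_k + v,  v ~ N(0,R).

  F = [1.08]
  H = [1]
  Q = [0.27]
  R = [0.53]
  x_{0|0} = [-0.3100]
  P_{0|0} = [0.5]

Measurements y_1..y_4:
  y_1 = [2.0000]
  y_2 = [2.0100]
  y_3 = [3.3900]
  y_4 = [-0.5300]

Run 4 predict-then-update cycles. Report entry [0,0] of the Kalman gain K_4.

step 1: x^-=[-0.3348]  P^-=[0.8532]  S=[1.3832]  K=[0.6168]  nu=[2.3348]  x^+=[1.1054]  P^+=[0.3269]
step 2: x^-=[1.1938]  P^-=[0.6513]  S=[1.1813]  K=[0.5513]  nu=[0.8162]  x^+=[1.6438]  P^+=[0.2922]
step 3: x^-=[1.7753]  P^-=[0.6108]  S=[1.1408]  K=[0.5354]  nu=[1.6147]  x^+=[2.6399]  P^+=[0.2838]
step 4: x^-=[2.8511]  P^-=[0.6010]  S=[1.1310]  K=[0.5314]  nu=[-3.3811]  x^+=[1.0544]  P^+=[0.2816]

K[0,0] = 0.5314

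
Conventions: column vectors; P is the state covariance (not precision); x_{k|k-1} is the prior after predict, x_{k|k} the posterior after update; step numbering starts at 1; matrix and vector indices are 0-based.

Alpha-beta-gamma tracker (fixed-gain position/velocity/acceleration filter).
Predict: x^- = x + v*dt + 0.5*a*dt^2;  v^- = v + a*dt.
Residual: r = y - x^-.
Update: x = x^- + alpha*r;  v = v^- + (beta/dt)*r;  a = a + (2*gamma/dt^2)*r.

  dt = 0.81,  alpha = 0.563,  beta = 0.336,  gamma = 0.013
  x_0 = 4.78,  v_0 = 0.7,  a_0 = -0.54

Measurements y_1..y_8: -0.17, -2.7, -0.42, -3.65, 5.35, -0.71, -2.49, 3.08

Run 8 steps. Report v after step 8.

v_post = 0.9034

step 1: x_pred=5.1699  r=-5.3399  x^+=2.1635  v^+=-1.9525  a^+=-0.7516
step 2: x_pred=0.3355  r=-3.0355  x^+=-1.3735  v^+=-3.8204  a^+=-0.8719
step 3: x_pred=-4.7541  r=4.3341  x^+=-2.3140  v^+=-2.7288  a^+=-0.7001
step 4: x_pred=-4.7540  r=1.1040  x^+=-4.1325  v^+=-2.8380  a^+=-0.6564
step 5: x_pred=-6.6465  r=11.9965  x^+=0.1075  v^+=1.6067  a^+=-0.1810
step 6: x_pred=1.3496  r=-2.0596  x^+=0.1900  v^+=0.6057  a^+=-0.2626
step 7: x_pred=0.5945  r=-3.0845  x^+=-1.1421  v^+=-0.8865  a^+=-0.3848
step 8: x_pred=-1.9864  r=5.0664  x^+=0.8660  v^+=0.9034  a^+=-0.1841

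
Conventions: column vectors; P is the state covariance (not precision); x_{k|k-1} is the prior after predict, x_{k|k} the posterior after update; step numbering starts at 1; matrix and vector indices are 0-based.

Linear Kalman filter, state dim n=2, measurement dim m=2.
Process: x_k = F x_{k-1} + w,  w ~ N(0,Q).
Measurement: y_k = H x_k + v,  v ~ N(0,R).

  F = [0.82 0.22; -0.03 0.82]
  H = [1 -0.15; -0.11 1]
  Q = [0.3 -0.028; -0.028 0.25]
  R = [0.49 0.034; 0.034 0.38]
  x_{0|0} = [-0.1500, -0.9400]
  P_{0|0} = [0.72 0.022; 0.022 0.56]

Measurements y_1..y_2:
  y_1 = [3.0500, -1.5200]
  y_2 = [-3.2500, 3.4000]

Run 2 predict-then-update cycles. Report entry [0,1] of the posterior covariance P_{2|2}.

P_post[0,1] = 0.0520

step 1: x^-=[-0.3298, -0.7663]  P^-=[0.8192 0.0700; 0.0700 0.6261]  S=[1.3023 -0.0789; -0.0789 1.0006]  K=[0.6227 0.0290; 0.0191 0.6195]  nu=[3.2649, -0.7900]  x^+=[1.6804, -1.1932]  P^+=[0.3162 0.0670; 0.0670 0.2434]
step 2: x^-=[1.1154, -1.0288]  P^-=[0.5485 0.0527; 0.0527 0.4107]  S=[1.0320 -0.0343; -0.0343 0.7857]  K=[0.5243 0.0132; 0.0086 0.5157]  nu=[-4.5198, 4.5515]  x^+=[-1.1942, 1.2796]  P^+=[0.2652 0.0520; 0.0520 0.2020]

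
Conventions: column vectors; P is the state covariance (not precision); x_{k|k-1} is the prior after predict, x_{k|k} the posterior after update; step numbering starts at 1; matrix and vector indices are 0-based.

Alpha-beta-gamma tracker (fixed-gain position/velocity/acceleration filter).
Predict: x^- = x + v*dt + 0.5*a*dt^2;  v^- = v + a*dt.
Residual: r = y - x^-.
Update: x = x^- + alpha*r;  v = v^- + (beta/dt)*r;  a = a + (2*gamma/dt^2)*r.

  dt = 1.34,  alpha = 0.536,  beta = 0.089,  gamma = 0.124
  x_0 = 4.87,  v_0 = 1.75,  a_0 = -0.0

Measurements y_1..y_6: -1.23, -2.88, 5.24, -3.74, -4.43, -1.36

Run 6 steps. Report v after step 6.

step 1: x_pred=7.2150  r=-8.4450  x^+=2.6885  v^+=1.1891  a^+=-1.1664
step 2: x_pred=3.2347  r=-6.1147  x^+=-0.0428  v^+=-0.7800  a^+=-2.0109
step 3: x_pred=-2.8934  r=8.1334  x^+=1.4661  v^+=-2.9344  a^+=-0.8876
step 4: x_pred=-3.2629  r=-0.4771  x^+=-3.5186  v^+=-4.1555  a^+=-0.9535
step 5: x_pred=-9.9429  r=5.5129  x^+=-6.9880  v^+=-5.0670  a^+=-0.1921
step 6: x_pred=-13.9502  r=12.5902  x^+=-7.2018  v^+=-4.4881  a^+=1.5468

v_post = -4.4881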